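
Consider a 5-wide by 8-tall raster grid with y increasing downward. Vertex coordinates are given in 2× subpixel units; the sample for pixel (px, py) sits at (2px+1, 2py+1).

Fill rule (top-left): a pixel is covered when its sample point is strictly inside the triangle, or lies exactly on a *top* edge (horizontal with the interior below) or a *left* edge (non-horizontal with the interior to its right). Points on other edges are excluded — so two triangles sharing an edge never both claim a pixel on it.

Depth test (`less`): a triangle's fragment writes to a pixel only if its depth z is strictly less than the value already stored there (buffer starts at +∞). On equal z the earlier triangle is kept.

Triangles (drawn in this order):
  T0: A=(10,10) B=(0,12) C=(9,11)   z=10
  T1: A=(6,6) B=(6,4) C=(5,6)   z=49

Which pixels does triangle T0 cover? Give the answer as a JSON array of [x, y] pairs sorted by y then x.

T0:
  2·area = 8  (B↔C swapped to make it positive)
  edge (10, 10)→(9, 11): d=(-1,1) right/bottom  bias=-1
  edge (9, 11)→(0, 12): d=(-9,1) right/bottom  bias=-1
  edge (0, 12)→(10, 10): d=(10,-2) top-left  bias=+0
    (2,5)@(5, 11): e=[4,4,0] → #  [on edge]
    (3,5)@(7, 11): e=[2,2,4] → #
    (4,5)@(9, 11): e=[0,0,8] → ·  [on edge]
    (2,6)@(5, 13): e=[2,-14,20] → ·
    (3,6)@(7, 13): e=[0,-16,24] → ·  [on edge]
    (2,7)@(5, 15): e=[0,-32,40] → ·  [on edge]
  covered (2 px):
    · · · · ·
    · · · · ·
    · · · · ·
    · · · · ·
    · · · · ·
    · · # # ·
    · · · · ·
    · · · · ·
T1:
  2·area = 2  (B↔C swapped to make it positive)
  edge (6, 6)→(5, 6): d=(-1,0) right/bottom  bias=-1
  edge (5, 6)→(6, 4): d=(1,-2) top-left  bias=+0
  edge (6, 4)→(6, 6): d=(0,2) right/bottom  bias=-1
  covered (0 px):
    · · · · ·
    · · · · ·
    · · · · ·
    · · · · ·
    · · · · ·
    · · · · ·
    · · · · ·
    · · · · ·

Final: [[2,5],[3,5]]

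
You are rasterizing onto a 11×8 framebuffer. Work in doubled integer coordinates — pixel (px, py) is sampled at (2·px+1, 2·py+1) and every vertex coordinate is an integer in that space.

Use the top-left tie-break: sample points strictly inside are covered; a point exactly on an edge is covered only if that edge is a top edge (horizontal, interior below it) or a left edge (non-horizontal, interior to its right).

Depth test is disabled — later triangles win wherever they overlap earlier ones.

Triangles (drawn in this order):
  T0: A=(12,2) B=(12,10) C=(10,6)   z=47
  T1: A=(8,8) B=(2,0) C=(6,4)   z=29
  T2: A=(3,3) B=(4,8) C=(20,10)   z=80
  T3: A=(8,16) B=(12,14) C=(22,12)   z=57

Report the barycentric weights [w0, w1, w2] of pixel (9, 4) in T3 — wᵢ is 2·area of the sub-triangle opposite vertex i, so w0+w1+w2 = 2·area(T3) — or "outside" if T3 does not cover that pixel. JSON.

T0:
  2·area = 16
  edge (12, 2)→(12, 10): d=(0,8) right/bottom  bias=-1
  edge (12, 10)→(10, 6): d=(-2,-4) top-left  bias=+0
  edge (10, 6)→(12, 2): d=(2,-4) top-left  bias=+0
    (5,2)@(11, 5): e=[8,6,2] → X
    (6,2)@(13, 5): e=[-8,14,10] → .
    (5,3)@(11, 7): e=[8,2,6] → X
    (6,3)@(13, 7): e=[-8,10,14] → .
    (5,4)@(11, 9): e=[8,-2,10] → .
  covered (2 px):
    . . . . . . . . . . .
    . . . . . . . . . . .
    . . . . . X . . . . .
    . . . . . X . . . . .
    . . . . . . . . . . .
    . . . . . . . . . . .
    . . . . . . . . . . .
    . . . . . . . . . . .
T1:
  2·area = 8
  edge (8, 8)→(2, 0): d=(-6,-8) top-left  bias=+0
  edge (2, 0)→(6, 4): d=(4,4) right/bottom  bias=-1
  edge (6, 4)→(8, 8): d=(2,4) right/bottom  bias=-1
    (1,0)@(3, 1): e=[2,0,6] → .  [on edge]
    (2,1)@(5, 3): e=[6,0,2] → .  [on edge]
    (3,2)@(7, 5): e=[10,0,-2] → .  [on edge]
    (4,3)@(9, 7): e=[14,0,-6] → .  [on edge]
    (5,4)@(11, 9): e=[18,0,-10] → .  [on edge]
    (6,5)@(13, 11): e=[22,0,-14] → .  [on edge]
    (7,6)@(15, 13): e=[26,0,-18] → .  [on edge]
    (8,7)@(17, 15): e=[30,0,-22] → .  [on edge]
  covered (0 px):
    . . . . . . . . . . .
    . . . . . . . . . . .
    . . . . . . . . . . .
    . . . . . . . . . . .
    . . . . . . . . . . .
    . . . . . . . . . . .
    . . . . . . . . . . .
    . . . . . . . . . . .
T2:
  2·area = 78  (B↔C swapped to make it positive)
  edge (3, 3)→(20, 10): d=(17,7) right/bottom  bias=-1
  edge (20, 10)→(4, 8): d=(-16,-2) top-left  bias=+0
  edge (4, 8)→(3, 3): d=(-1,-5) top-left  bias=+0
    (1,1)@(3, 3): e=[0,78,0] → .  [on edge]
    (2,2)@(5, 5): e=[20,50,8] → X
    (3,2)@(7, 5): e=[6,54,18] → X
    (4,2)@(9, 5): e=[-8,58,28] → .
    (2,3)@(5, 7): e=[54,18,6] → X
    (4,3)@(9, 7): e=[26,26,26] → X
    (5,3)@(11, 7): e=[12,30,36] → X
    (6,3)@(13, 7): e=[-2,34,46] → .
    (2,4)@(5, 9): e=[88,-14,4] → .
    (3,4)@(7, 9): e=[74,-10,14] → .
    (4,4)@(9, 9): e=[60,-6,24] → .
    (5,4)@(11, 9): e=[46,-2,34] → .
    (2,6)@(5, 13): e=[156,-78,0] → .  [on edge]
  covered (9 px):
    . . . . . . . . . . .
    . . . . . . . . . . .
    . . X X . . . . . . .
    . . X X X X . . . . .
    . . . . . . X X X . .
    . . . . . . . . . . .
    . . . . . . . . . . .
    . . . . . . . . . . .
T3:
  2·area = 12
  edge (8, 16)→(12, 14): d=(4,-2) top-left  bias=+0
  edge (12, 14)→(22, 12): d=(10,-2) top-left  bias=+0
  edge (22, 12)→(8, 16): d=(-14,4) right/bottom  bias=-1
    (8,6)@(17, 13): e=[6,0,6] → X  [on edge]
    (9,6)@(19, 13): e=[10,4,-2] → .
    (3,7)@(7, 15): e=[-6,0,18] → .  [on edge]
    (5,7)@(11, 15): e=[2,8,2] → X
    (6,7)@(13, 15): e=[6,12,-6] → .
    (8,7)@(17, 15): e=[14,20,-22] → .
  covered (2 px):
    . . . . . . . . . . .
    . . . . . . . . . . .
    . . . . . . . . . . .
    . . . . . . . . . . .
    . . . . . . . . . . .
    . . . . . . . . . . .
    . . . . . . . . X . .
    . . . . . X . . . . .

Result: "outside"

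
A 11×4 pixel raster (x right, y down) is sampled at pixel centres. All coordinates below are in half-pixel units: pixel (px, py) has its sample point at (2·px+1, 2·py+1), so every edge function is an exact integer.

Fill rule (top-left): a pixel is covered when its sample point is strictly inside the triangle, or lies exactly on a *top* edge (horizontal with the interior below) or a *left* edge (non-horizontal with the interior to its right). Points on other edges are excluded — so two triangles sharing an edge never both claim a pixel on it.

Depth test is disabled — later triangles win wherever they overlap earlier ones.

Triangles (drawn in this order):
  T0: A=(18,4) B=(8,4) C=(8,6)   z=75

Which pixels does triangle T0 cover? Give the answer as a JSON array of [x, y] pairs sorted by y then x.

T0:
  2·area = 20  (B↔C swapped to make it positive)
  edge (18, 4)→(8, 6): d=(-10,2) right/bottom  bias=-1
  edge (8, 6)→(8, 4): d=(0,-2) top-left  bias=+0
  edge (8, 4)→(18, 4): d=(10,0) top-left  bias=+0
    (4,2)@(9, 5): e=[8,2,10] → X
    (5,2)@(11, 5): e=[4,6,10] → X
    (6,2)@(13, 5): e=[0,10,10] → .  [on edge]
    (1,3)@(3, 7): e=[0,-10,30] → .  [on edge]
    (4,3)@(9, 7): e=[-12,2,30] → .
    (5,3)@(11, 7): e=[-16,6,30] → .
  covered (2 px):
    . . . . . . . . . . .
    . . . . . . . . . . .
    . . . . X X . . . . .
    . . . . . . . . . . .

Answer: [[4,2],[5,2]]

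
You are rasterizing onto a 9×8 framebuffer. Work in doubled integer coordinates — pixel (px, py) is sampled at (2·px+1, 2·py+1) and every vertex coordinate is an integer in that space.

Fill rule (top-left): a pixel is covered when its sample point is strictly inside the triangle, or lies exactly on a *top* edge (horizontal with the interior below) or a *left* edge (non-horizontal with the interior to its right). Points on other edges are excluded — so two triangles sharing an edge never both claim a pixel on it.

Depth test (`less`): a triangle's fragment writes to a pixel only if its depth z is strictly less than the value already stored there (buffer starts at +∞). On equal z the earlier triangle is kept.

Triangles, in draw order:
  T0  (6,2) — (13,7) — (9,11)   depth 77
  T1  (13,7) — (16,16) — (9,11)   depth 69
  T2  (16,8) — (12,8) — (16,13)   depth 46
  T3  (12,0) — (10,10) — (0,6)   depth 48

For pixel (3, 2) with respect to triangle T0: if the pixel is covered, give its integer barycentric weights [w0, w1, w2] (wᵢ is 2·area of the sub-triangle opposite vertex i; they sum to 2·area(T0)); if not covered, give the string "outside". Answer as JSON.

T0:
  2·area = 48
  edge (6, 2)→(13, 7): d=(7,5) right/bottom  bias=-1
  edge (13, 7)→(9, 11): d=(-4,4) right/bottom  bias=-1
  edge (9, 11)→(6, 2): d=(-3,-9) top-left  bias=+0
    (3,1)@(7, 3): e=[2,40,6] → X
    (4,1)@(9, 3): e=[-8,32,24] → .
    (8,1)@(17, 3): e=[-48,0,96] → .  [on edge]
    (3,2)@(7, 5): e=[16,32,0] → X  [on edge]
    (4,2)@(9, 5): e=[6,24,18] → X
    (5,2)@(11, 5): e=[-4,16,36] → .
    (7,2)@(15, 5): e=[-24,0,72] → .  [on edge]
    (3,3)@(7, 7): e=[30,24,-6] → .
    (4,3)@(9, 7): e=[20,16,12] → X
    (5,3)@(11, 7): e=[10,8,30] → X
    (6,3)@(13, 7): e=[0,0,48] → .  [on edge]
    (4,4)@(9, 9): e=[34,8,6] → X
    (5,4)@(11, 9): e=[24,0,24] → .  [on edge]
    (4,5)@(9, 11): e=[48,0,0] → .  [on edge]
    (3,6)@(7, 13): e=[72,0,-24] → .  [on edge]
    (2,7)@(5, 15): e=[96,0,-48] → .  [on edge]
  covered (6 px):
    . . . . . . . . .
    . . . X . . . . .
    . . . X X . . . .
    . . . . X X . . .
    . . . . X . . . .
    . . . . . . . . .
    . . . . . . . . .
    . . . . . . . . .
T1:
  2·area = 48
  edge (13, 7)→(16, 16): d=(3,9) right/bottom  bias=-1
  edge (16, 16)→(9, 11): d=(-7,-5) top-left  bias=+0
  edge (9, 11)→(13, 7): d=(4,-4) top-left  bias=+0
    (5,0)@(11, 1): e=[0,80,-32] → .  [on edge]
    (8,1)@(17, 3): e=[-48,96,0] → .  [on edge]
    (7,2)@(15, 5): e=[-24,72,0] → .  [on edge]
    (6,3)@(13, 7): e=[0,48,0] → .  [on edge]
    (5,4)@(11, 9): e=[24,24,0] → X  [on edge]
    (6,4)@(13, 9): e=[6,34,8] → X
    (7,4)@(15, 9): e=[-12,44,16] → .
    (4,5)@(9, 11): e=[48,0,0] → X  [on edge]
    (7,5)@(15, 11): e=[-6,30,24] → .
    (3,6)@(7, 13): e=[72,-24,0] → .  [on edge]
    (4,6)@(9, 13): e=[54,-14,8] → .
    (5,6)@(11, 13): e=[36,-4,16] → .
    (7,6)@(15, 13): e=[0,16,32] → .  [on edge]
    (2,7)@(5, 15): e=[96,-48,0] → .  [on edge]
  covered (7 px):
    . . . . . . . . .
    . . . . . . . . .
    . . . . . . . . .
    . . . . . . . . .
    . . . . . X X . .
    . . . . X X X . .
    . . . . . . X . .
    . . . . . . . X .
T2:
  2·area = 20  (B↔C swapped to make it positive)
  edge (16, 8)→(16, 13): d=(0,5) right/bottom  bias=-1
  edge (16, 13)→(12, 8): d=(-4,-5) top-left  bias=+0
  edge (12, 8)→(16, 8): d=(4,0) top-left  bias=+0
    (6,4)@(13, 9): e=[15,1,4] → X
    (7,4)@(15, 9): e=[5,11,4] → X
    (8,4)@(17, 9): e=[-5,21,4] → .
    (6,5)@(13, 11): e=[15,-7,12] → .
    (7,5)@(15, 11): e=[5,3,12] → X
    (8,5)@(17, 11): e=[-5,13,12] → .
    (7,6)@(15, 13): e=[5,-5,20] → .
  covered (3 px):
    . . . . . . . . .
    . . . . . . . . .
    . . . . . . . . .
    . . . . . . . . .
    . . . . . . X X .
    . . . . . . . X .
    . . . . . . . . .
    . . . . . . . . .
T3:
  2·area = 108
  edge (12, 0)→(10, 10): d=(-2,10) right/bottom  bias=-1
  edge (10, 10)→(0, 6): d=(-10,-4) top-left  bias=+0
  edge (0, 6)→(12, 0): d=(12,-6) top-left  bias=+0
    (5,0)@(11, 1): e=[8,94,6] → X
    (6,0)@(13, 1): e=[-12,102,18] → .
    (3,1)@(7, 3): e=[44,58,6] → X
    (4,1)@(9, 3): e=[24,66,18] → X
    (6,1)@(13, 3): e=[-16,82,42] → .
    (1,2)@(3, 5): e=[80,22,6] → X
    (2,2)@(5, 5): e=[60,30,18] → X
    (5,2)@(11, 5): e=[0,54,54] → .  [on edge]
    (1,3)@(3, 7): e=[76,2,30] → X
    (5,3)@(11, 7): e=[-4,34,78] → .
    (1,4)@(3, 9): e=[72,-18,54] → .
    (2,4)@(5, 9): e=[52,-10,66] → .
    (4,7)@(9, 15): e=[0,-54,162] → .  [on edge]
  covered (13 px):
    . . . . . X . . .
    . . . X X X . . .
    . X X X X . . . .
    . X X X X . . . .
    . . . . X . . . .
    . . . . . . . . .
    . . . . . . . . .
    . . . . . . . . .

Result: [32,0,16]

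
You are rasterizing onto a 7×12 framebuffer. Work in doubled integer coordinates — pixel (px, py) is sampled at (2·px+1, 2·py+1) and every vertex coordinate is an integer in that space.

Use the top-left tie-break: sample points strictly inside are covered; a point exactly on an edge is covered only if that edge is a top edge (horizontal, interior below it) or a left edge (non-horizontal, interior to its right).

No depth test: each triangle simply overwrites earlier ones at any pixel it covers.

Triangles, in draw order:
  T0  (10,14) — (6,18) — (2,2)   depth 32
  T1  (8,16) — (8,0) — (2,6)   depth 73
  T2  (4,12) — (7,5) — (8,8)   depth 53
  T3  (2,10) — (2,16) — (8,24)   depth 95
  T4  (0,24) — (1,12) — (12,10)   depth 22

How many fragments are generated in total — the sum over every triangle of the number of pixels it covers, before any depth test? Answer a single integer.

T0:
  2·area = 80
  edge (10, 14)→(6, 18): d=(-4,4) right/bottom  bias=-1
  edge (6, 18)→(2, 2): d=(-4,-16) top-left  bias=+0
  edge (2, 2)→(10, 14): d=(8,12) right/bottom  bias=-1
    (1,2)@(3, 5): e=[64,4,12] → #
    (2,2)@(5, 5): e=[56,36,-12] → ·
    (1,3)@(3, 7): e=[56,-4,28] → ·
    (2,3)@(5, 7): e=[48,28,4] → #
    (3,3)@(7, 7): e=[40,60,-20] → ·
    (2,4)@(5, 9): e=[40,20,20] → #
    (3,4)@(7, 9): e=[32,52,-4] → ·
    (2,5)@(5, 11): e=[32,12,36] → #
    (3,5)@(7, 11): e=[24,44,12] → #
    (4,5)@(9, 11): e=[16,76,-12] → ·
    (6,5)@(13, 11): e=[0,140,-60] → ·  [on edge]
    (2,6)@(5, 13): e=[24,4,52] → #
    (5,6)@(11, 13): e=[0,100,-20] → ·  [on edge]
    (4,7)@(9, 15): e=[0,60,20] → ·  [on edge]
    (3,8)@(7, 17): e=[0,20,60] → ·  [on edge]
    (2,9)@(5, 19): e=[0,-20,100] → ·  [on edge]
    (1,10)@(3, 21): e=[0,-60,140] → ·  [on edge]
    (0,11)@(1, 23): e=[0,-100,180] → ·  [on edge]
  covered (9 px):
    · · · · · · ·
    · · · · · · ·
    · # · · · · ·
    · · # · · · ·
    · · # · · · ·
    · · # # · · ·
    · · # # # · ·
    · · · # · · ·
    · · · · · · ·
    · · · · · · ·
    · · · · · · ·
    · · · · · · ·
T1:
  2·area = 96  (B↔C swapped to make it positive)
  edge (8, 16)→(2, 6): d=(-6,-10) top-left  bias=+0
  edge (2, 6)→(8, 0): d=(6,-6) top-left  bias=+0
  edge (8, 0)→(8, 16): d=(0,16) right/bottom  bias=-1
    (3,0)@(7, 1): e=[80,0,16] → #  [on edge]
    (4,0)@(9, 1): e=[100,12,-16] → ·
    (2,1)@(5, 3): e=[48,0,48] → #  [on edge]
    (4,1)@(9, 3): e=[88,24,-16] → ·
    (1,2)@(3, 5): e=[16,0,80] → #  [on edge]
    (4,2)@(9, 5): e=[76,36,-16] → ·
    (0,3)@(1, 7): e=[-16,0,112] → ·  [on edge]
    (1,3)@(3, 7): e=[4,12,80] → #
    (4,3)@(9, 7): e=[64,48,-16] → ·
    (1,4)@(3, 9): e=[-8,24,80] → ·
    (2,4)@(5, 9): e=[12,36,48] → #
    (4,4)@(9, 9): e=[52,60,-16] → ·
    (2,5)@(5, 11): e=[0,48,48] → #  [on edge]
    (5,10)@(11, 21): e=[0,144,-48] → ·  [on edge]
  covered (14 px):
    · · · # · · ·
    · · # # · · ·
    · # # # · · ·
    · # # # · · ·
    · · # # · · ·
    · · # # · · ·
    · · · # · · ·
    · · · · · · ·
    · · · · · · ·
    · · · · · · ·
    · · · · · · ·
    · · · · · · ·
T2:
  2·area = 16
  edge (4, 12)→(7, 5): d=(3,-7) top-left  bias=+0
  edge (7, 5)→(8, 8): d=(1,3) right/bottom  bias=-1
  edge (8, 8)→(4, 12): d=(-4,4) right/bottom  bias=-1
    (6,1)@(13, 3): e=[36,-20,0] → ·  [on edge]
    (3,2)@(7, 5): e=[0,0,16] → ·  [on edge]
    (5,2)@(11, 5): e=[28,-12,0] → ·  [on edge]
    (3,3)@(7, 7): e=[6,2,8] → #
    (4,3)@(9, 7): e=[20,-4,0] → ·  [on edge]
    (3,4)@(7, 9): e=[12,4,0] → ·  [on edge]
    (2,5)@(5, 11): e=[4,12,0] → ·  [on edge]
    (4,5)@(9, 11): e=[32,0,-16] → ·  [on edge]
    (1,6)@(3, 13): e=[-4,20,0] → ·  [on edge]
    (0,7)@(1, 15): e=[-12,28,0] → ·  [on edge]
    (5,8)@(11, 17): e=[64,0,-48] → ·  [on edge]
    (0,9)@(1, 19): e=[0,32,-16] → ·  [on edge]
    (6,11)@(13, 23): e=[96,0,-80] → ·  [on edge]
  covered (1 px):
    · · · · · · ·
    · · · · · · ·
    · · · · · · ·
    · · · # · · ·
    · · · · · · ·
    · · · · · · ·
    · · · · · · ·
    · · · · · · ·
    · · · · · · ·
    · · · · · · ·
    · · · · · · ·
    · · · · · · ·
T3:
  2·area = 36  (B↔C swapped to make it positive)
  edge (2, 10)→(8, 24): d=(6,14) right/bottom  bias=-1
  edge (8, 24)→(2, 16): d=(-6,-8) top-left  bias=+0
  edge (2, 16)→(2, 10): d=(0,-6) top-left  bias=+0
    (1,6)@(3, 13): e=[4,26,6] → #
    (2,6)@(5, 13): e=[-24,42,18] → ·
    (1,7)@(3, 15): e=[16,14,6] → #
    (2,7)@(5, 15): e=[-12,30,18] → ·
    (1,8)@(3, 17): e=[28,2,6] → #
    (2,8)@(5, 17): e=[0,18,18] → ·  [on edge]
    (1,9)@(3, 19): e=[40,-10,6] → ·
    (2,9)@(5, 19): e=[12,6,18] → #
    (3,9)@(7, 19): e=[-16,22,30] → ·
    (2,10)@(5, 21): e=[24,-6,18] → ·
  covered (4 px):
    · · · · · · ·
    · · · · · · ·
    · · · · · · ·
    · · · · · · ·
    · · · · · · ·
    · · · · · · ·
    · # · · · · ·
    · # · · · · ·
    · # · · · · ·
    · · # · · · ·
    · · · · · · ·
    · · · · · · ·
T4:
  2·area = 130
  edge (0, 24)→(1, 12): d=(1,-12) top-left  bias=+0
  edge (1, 12)→(12, 10): d=(11,-2) top-left  bias=+0
  edge (12, 10)→(0, 24): d=(-12,14) right/bottom  bias=-1
    (3,5)@(7, 11): e=[71,1,58] → #
    (4,5)@(9, 11): e=[95,5,30] → #
    (5,5)@(11, 11): e=[119,9,2] → #
    (6,5)@(13, 11): e=[143,13,-26] → ·
    (0,6)@(1, 13): e=[1,11,118] → #
    (1,6)@(3, 13): e=[25,15,90] → #
    (2,6)@(5, 13): e=[49,19,62] → #
    (5,6)@(11, 13): e=[121,31,-22] → ·
    (0,7)@(1, 15): e=[3,33,94] → #
    (4,7)@(9, 15): e=[99,49,-18] → ·
    (0,8)@(1, 17): e=[5,55,70] → #
    (3,8)@(7, 17): e=[77,67,-14] → ·
  covered (18 px):
    · · · · · · ·
    · · · · · · ·
    · · · · · · ·
    · · · · · · ·
    · · · · · · ·
    · · · # # # ·
    # # # # # · ·
    # # # # · · ·
    # # # · · · ·
    # # · · · · ·
    # · · · · · ·
    · · · · · · ·

Result: 46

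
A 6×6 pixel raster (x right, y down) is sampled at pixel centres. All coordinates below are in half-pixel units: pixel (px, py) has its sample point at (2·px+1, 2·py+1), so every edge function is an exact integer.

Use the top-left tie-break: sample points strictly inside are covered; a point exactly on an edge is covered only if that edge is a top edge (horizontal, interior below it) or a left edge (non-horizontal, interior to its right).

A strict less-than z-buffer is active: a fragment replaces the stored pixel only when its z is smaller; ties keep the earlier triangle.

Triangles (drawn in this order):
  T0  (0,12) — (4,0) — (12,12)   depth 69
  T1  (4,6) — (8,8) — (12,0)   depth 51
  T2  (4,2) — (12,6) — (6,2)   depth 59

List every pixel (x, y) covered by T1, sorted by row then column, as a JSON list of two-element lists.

T0:
  2·area = 144
  edge (0, 12)→(4, 0): d=(4,-12) top-left  bias=+0
  edge (4, 0)→(12, 12): d=(8,12) right/bottom  bias=-1
  edge (12, 12)→(0, 12): d=(-12,0) right/bottom  bias=-1
    (1,1)@(3, 3): e=[0,36,108] → #  [on edge]
    (2,1)@(5, 3): e=[24,12,108] → #
    (3,1)@(7, 3): e=[48,-12,108] → ·
    (1,2)@(3, 5): e=[8,52,84] → #
    (3,2)@(7, 5): e=[56,4,84] → #
    (4,2)@(9, 5): e=[80,-20,84] → ·
    (1,3)@(3, 7): e=[16,68,60] → #
    (4,3)@(9, 7): e=[88,-4,60] → ·
    (0,4)@(1, 9): e=[0,108,36] → #  [on edge]
    (4,4)@(9, 9): e=[96,12,36] → #
    (5,4)@(11, 9): e=[120,-12,36] → ·
    (0,5)@(1, 11): e=[8,124,12] → #
  covered (19 px):
    · · · · · ·
    · # # · · ·
    · # # # · ·
    · # # # · ·
    # # # # # ·
    # # # # # #
T1:
  2·area = 40  (B↔C swapped to make it positive)
  edge (4, 6)→(12, 0): d=(8,-6) top-left  bias=+0
  edge (12, 0)→(8, 8): d=(-4,8) right/bottom  bias=-1
  edge (8, 8)→(4, 6): d=(-4,-2) top-left  bias=+0
    (5,0)@(11, 1): e=[2,4,34] → #
    (4,1)@(9, 3): e=[6,12,22] → #
    (5,1)@(11, 3): e=[18,-4,26] → ·
    (3,2)@(7, 5): e=[10,20,10] → #
    (5,2)@(11, 5): e=[34,-12,18] → ·
    (3,3)@(7, 7): e=[26,12,2] → #
    (4,3)@(9, 7): e=[38,-4,6] → ·
    (3,4)@(7, 9): e=[42,4,-6] → ·
  covered (5 px):
    · · · · · #
    · · · · # ·
    · · · # # ·
    · · · # · ·
    · · · · · ·
    · · · · · ·
T2:
  2·area = 8  (B↔C swapped to make it positive)
  edge (4, 2)→(6, 2): d=(2,0) top-left  bias=+0
  edge (6, 2)→(12, 6): d=(6,4) right/bottom  bias=-1
  edge (12, 6)→(4, 2): d=(-8,-4) top-left  bias=+0
    (3,1)@(7, 3): e=[2,2,4] → #
    (4,1)@(9, 3): e=[2,-6,12] → ·
    (3,2)@(7, 5): e=[6,14,-12] → ·
  covered (1 px):
    · · · · · ·
    · · · # · ·
    · · · · · ·
    · · · · · ·
    · · · · · ·
    · · · · · ·

Result: [[5,0],[4,1],[3,2],[4,2],[3,3]]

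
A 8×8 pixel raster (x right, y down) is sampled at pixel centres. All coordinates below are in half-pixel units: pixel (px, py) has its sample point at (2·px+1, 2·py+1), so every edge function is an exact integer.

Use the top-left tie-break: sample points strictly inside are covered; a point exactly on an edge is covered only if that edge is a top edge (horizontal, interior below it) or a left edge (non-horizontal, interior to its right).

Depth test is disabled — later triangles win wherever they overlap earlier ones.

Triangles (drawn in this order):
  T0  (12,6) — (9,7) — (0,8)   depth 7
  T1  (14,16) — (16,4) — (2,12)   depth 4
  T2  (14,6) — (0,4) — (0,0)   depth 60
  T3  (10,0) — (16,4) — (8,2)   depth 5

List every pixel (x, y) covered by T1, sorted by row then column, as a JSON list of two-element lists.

T0:
  2·area = 6
  edge (12, 6)→(9, 7): d=(-3,1) right/bottom  bias=-1
  edge (9, 7)→(0, 8): d=(-9,1) right/bottom  bias=-1
  edge (0, 8)→(12, 6): d=(12,-2) top-left  bias=+0
    (7,2)@(15, 5): e=[0,12,-6] → ·  [on edge]
    (3,3)@(7, 7): e=[2,2,2] → █
    (4,3)@(9, 7): e=[0,0,6] → ·  [on edge]
    (1,4)@(3, 9): e=[0,-12,18] → ·  [on edge]
    (3,4)@(7, 9): e=[-4,-16,26] → ·
  covered (1 px):
    · · · · · · · ·
    · · · · · · · ·
    · · · · · · · ·
    · · · █ · · · ·
    · · · · · · · ·
    · · · · · · · ·
    · · · · · · · ·
    · · · · · · · ·
T1:
  2·area = 152  (B↔C swapped to make it positive)
  edge (14, 16)→(2, 12): d=(-12,-4) top-left  bias=+0
  edge (2, 12)→(16, 4): d=(14,-8) top-left  bias=+0
  edge (16, 4)→(14, 16): d=(-2,12) right/bottom  bias=-1
    (7,2)@(15, 5): e=[136,6,10] → █
    (5,3)@(11, 7): e=[96,2,54] → █
    (6,3)@(13, 7): e=[104,18,30] → █
    (4,4)@(9, 9): e=[64,14,74] → █
    (2,5)@(5, 11): e=[24,10,118] → █
    (3,5)@(7, 11): e=[32,26,94] → █
    (7,5)@(15, 11): e=[64,90,-2] → ·
    (2,6)@(5, 13): e=[0,38,114] → █  [on edge]
    (7,6)@(15, 13): e=[40,118,-6] → ·
    (2,7)@(5, 15): e=[-24,66,110] → ·
    (3,7)@(7, 15): e=[-16,82,86] → ·
    (4,7)@(9, 15): e=[-8,98,62] → ·
    (5,7)@(11, 15): e=[0,114,38] → █  [on edge]
  covered (20 px):
    · · · · · · · ·
    · · · · · · · ·
    · · · · · · · █
    · · · · · █ █ █
    · · · · █ █ █ █
    · · █ █ █ █ █ ·
    · · █ █ █ █ █ ·
    · · · · · █ █ ·
T2:
  2·area = 56
  edge (14, 6)→(0, 4): d=(-14,-2) top-left  bias=+0
  edge (0, 4)→(0, 0): d=(0,-4) top-left  bias=+0
  edge (0, 0)→(14, 6): d=(14,6) right/bottom  bias=-1
    (0,0)@(1, 1): e=[44,4,8] → █
    (1,0)@(3, 1): e=[48,12,-4] → ·
    (0,1)@(1, 3): e=[16,4,36] → █
    (1,1)@(3, 3): e=[20,12,24] → █
    (2,1)@(5, 3): e=[24,20,12] → █
    (3,1)@(7, 3): e=[28,28,0] → ·  [on edge]
    (0,2)@(1, 5): e=[-12,4,64] → ·
    (1,2)@(3, 5): e=[-8,12,52] → ·
    (2,2)@(5, 5): e=[-4,20,40] → ·
    (3,2)@(7, 5): e=[0,28,28] → █  [on edge]
    (4,2)@(9, 5): e=[4,36,16] → █
    (5,2)@(11, 5): e=[8,44,4] → █
  covered (7 px):
    █ · · · · · · ·
    █ █ █ · · · · ·
    · · · █ █ █ · ·
    · · · · · · · ·
    · · · · · · · ·
    · · · · · · · ·
    · · · · · · · ·
    · · · · · · · ·
T3:
  2·area = 20
  edge (10, 0)→(16, 4): d=(6,4) right/bottom  bias=-1
  edge (16, 4)→(8, 2): d=(-8,-2) top-left  bias=+0
  edge (8, 2)→(10, 0): d=(2,-2) top-left  bias=+0
    (4,0)@(9, 1): e=[10,10,0] → █  [on edge]
    (5,0)@(11, 1): e=[2,14,4] → █
    (6,0)@(13, 1): e=[-6,18,8] → ·
    (3,1)@(7, 3): e=[30,-10,0] → ·  [on edge]
    (4,1)@(9, 3): e=[22,-6,4] → ·
    (5,1)@(11, 3): e=[14,-2,8] → ·
    (6,1)@(13, 3): e=[6,2,12] → █
    (7,1)@(15, 3): e=[-2,6,16] → ·
    (2,2)@(5, 5): e=[50,-30,0] → ·  [on edge]
    (6,2)@(13, 5): e=[18,-14,16] → ·
    (1,3)@(3, 7): e=[70,-50,0] → ·  [on edge]
    (0,4)@(1, 9): e=[90,-70,0] → ·  [on edge]
  covered (3 px):
    · · · · █ █ · ·
    · · · · · · █ ·
    · · · · · · · ·
    · · · · · · · ·
    · · · · · · · ·
    · · · · · · · ·
    · · · · · · · ·
    · · · · · · · ·

Final: [[7,2],[5,3],[6,3],[7,3],[4,4],[5,4],[6,4],[7,4],[2,5],[3,5],[4,5],[5,5],[6,5],[2,6],[3,6],[4,6],[5,6],[6,6],[5,7],[6,7]]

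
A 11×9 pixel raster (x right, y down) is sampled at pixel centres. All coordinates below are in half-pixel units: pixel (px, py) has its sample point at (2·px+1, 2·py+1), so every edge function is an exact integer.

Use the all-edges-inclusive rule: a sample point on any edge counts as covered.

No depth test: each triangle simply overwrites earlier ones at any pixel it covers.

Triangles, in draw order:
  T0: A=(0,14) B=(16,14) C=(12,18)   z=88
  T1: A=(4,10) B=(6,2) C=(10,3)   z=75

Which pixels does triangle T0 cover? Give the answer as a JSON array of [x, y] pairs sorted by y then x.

T0:
  2·area = 64
  edge (0, 14)→(16, 14): d=(16,0) inclusive
  edge (16, 14)→(12, 18): d=(-4,4) inclusive
  edge (12, 18)→(0, 14): d=(-12,-4) inclusive
    (10,4)@(21, 9): e=[-80,0,144] → .  [on edge]
    (9,5)@(19, 11): e=[-48,0,112] → .  [on edge]
    (8,6)@(17, 13): e=[-16,0,80] → .  [on edge]
    (1,7)@(3, 15): e=[16,48,0] → X  [on edge]
    (2,7)@(5, 15): e=[16,40,8] → X
    (3,7)@(7, 15): e=[16,32,16] → X
    (4,7)@(9, 15): e=[16,24,24] → X
    (5,7)@(11, 15): e=[16,16,32] → X
    (6,7)@(13, 15): e=[16,8,40] → X
    (7,7)@(15, 15): e=[16,0,48] → X  [on edge]
    (8,7)@(17, 15): e=[16,-8,56] → .
    (1,8)@(3, 17): e=[48,40,-24] → .
    (4,8)@(9, 17): e=[48,16,0] → X  [on edge]
    (6,8)@(13, 17): e=[48,0,16] → X  [on edge]
  covered (10 px):
    . . . . . . . . . . .
    . . . . . . . . . . .
    . . . . . . . . . . .
    . . . . . . . . . . .
    . . . . . . . . . . .
    . . . . . . . . . . .
    . . . . . . . . . . .
    . X X X X X X X . . .
    . . . . X X X . . . .
T1:
  2·area = 34
  edge (4, 10)→(6, 2): d=(2,-8) inclusive
  edge (6, 2)→(10, 3): d=(4,1) inclusive
  edge (10, 3)→(4, 10): d=(-6,7) inclusive
    (3,1)@(7, 3): e=[10,3,21] → X
    (4,1)@(9, 3): e=[26,1,7] → X
    (5,1)@(11, 3): e=[42,-1,-7] → .
    (3,2)@(7, 5): e=[14,11,9] → X
    (4,2)@(9, 5): e=[30,9,-5] → .
    (2,3)@(5, 7): e=[2,21,11] → X
    (3,3)@(7, 7): e=[18,19,-3] → .
    (2,4)@(5, 9): e=[6,29,-1] → .
  covered (4 px):
    . . . . . . . . . . .
    . . . X X . . . . . .
    . . . X . . . . . . .
    . . X . . . . . . . .
    . . . . . . . . . . .
    . . . . . . . . . . .
    . . . . . . . . . . .
    . . . . . . . . . . .
    . . . . . . . . . . .

Final: [[1,7],[2,7],[3,7],[4,7],[5,7],[6,7],[7,7],[4,8],[5,8],[6,8]]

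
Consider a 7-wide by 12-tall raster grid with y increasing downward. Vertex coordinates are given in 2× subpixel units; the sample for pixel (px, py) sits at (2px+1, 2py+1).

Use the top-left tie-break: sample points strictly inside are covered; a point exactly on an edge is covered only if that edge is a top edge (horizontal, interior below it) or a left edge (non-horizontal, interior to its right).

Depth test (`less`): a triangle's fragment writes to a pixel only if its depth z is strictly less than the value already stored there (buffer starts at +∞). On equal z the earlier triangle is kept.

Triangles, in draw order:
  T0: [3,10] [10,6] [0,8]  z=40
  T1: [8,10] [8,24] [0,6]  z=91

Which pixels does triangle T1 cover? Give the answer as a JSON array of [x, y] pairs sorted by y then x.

T0:
  2·area = 26  (B↔C swapped to make it positive)
  edge (3, 10)→(0, 8): d=(-3,-2) top-left  bias=+0
  edge (0, 8)→(10, 6): d=(10,-2) top-left  bias=+0
  edge (10, 6)→(3, 10): d=(-7,4) right/bottom  bias=-1
    (2,3)@(5, 7): e=[13,0,13] → █  [on edge]
    (3,3)@(7, 7): e=[17,4,5] → █
    (4,3)@(9, 7): e=[21,8,-3] → ·
    (1,4)@(3, 9): e=[3,16,7] → █
    (2,4)@(5, 9): e=[7,20,-1] → ·
    (3,4)@(7, 9): e=[11,24,-9] → ·
    (1,5)@(3, 11): e=[-3,36,-7] → ·
  covered (3 px):
    · · · · · · ·
    · · · · · · ·
    · · · · · · ·
    · · █ █ · · ·
    · █ · · · · ·
    · · · · · · ·
    · · · · · · ·
    · · · · · · ·
    · · · · · · ·
    · · · · · · ·
    · · · · · · ·
    · · · · · · ·
T1:
  2·area = 112
  edge (8, 10)→(8, 24): d=(0,14) right/bottom  bias=-1
  edge (8, 24)→(0, 6): d=(-8,-18) top-left  bias=+0
  edge (0, 6)→(8, 10): d=(8,4) right/bottom  bias=-1
    (0,3)@(1, 7): e=[98,10,4] → █
    (1,3)@(3, 7): e=[70,46,-4] → ·
    (0,4)@(1, 9): e=[98,-6,20] → ·
    (1,4)@(3, 9): e=[70,30,12] → █
    (2,4)@(5, 9): e=[42,66,4] → █
    (3,4)@(7, 9): e=[14,102,-4] → ·
    (1,5)@(3, 11): e=[70,14,28] → █
    (3,5)@(7, 11): e=[14,86,12] → █
    (4,5)@(9, 11): e=[-14,122,4] → ·
    (1,6)@(3, 13): e=[70,-2,44] → ·
    (2,6)@(5, 13): e=[42,34,36] → █
    (4,6)@(9, 13): e=[-14,106,20] → ·
  covered (14 px):
    · · · · · · ·
    · · · · · · ·
    · · · · · · ·
    █ · · · · · ·
    · █ █ · · · ·
    · █ █ █ · · ·
    · · █ █ · · ·
    · · █ █ · · ·
    · · █ █ · · ·
    · · · █ · · ·
    · · · █ · · ·
    · · · · · · ·

Answer: [[0,3],[1,4],[2,4],[1,5],[2,5],[3,5],[2,6],[3,6],[2,7],[3,7],[2,8],[3,8],[3,9],[3,10]]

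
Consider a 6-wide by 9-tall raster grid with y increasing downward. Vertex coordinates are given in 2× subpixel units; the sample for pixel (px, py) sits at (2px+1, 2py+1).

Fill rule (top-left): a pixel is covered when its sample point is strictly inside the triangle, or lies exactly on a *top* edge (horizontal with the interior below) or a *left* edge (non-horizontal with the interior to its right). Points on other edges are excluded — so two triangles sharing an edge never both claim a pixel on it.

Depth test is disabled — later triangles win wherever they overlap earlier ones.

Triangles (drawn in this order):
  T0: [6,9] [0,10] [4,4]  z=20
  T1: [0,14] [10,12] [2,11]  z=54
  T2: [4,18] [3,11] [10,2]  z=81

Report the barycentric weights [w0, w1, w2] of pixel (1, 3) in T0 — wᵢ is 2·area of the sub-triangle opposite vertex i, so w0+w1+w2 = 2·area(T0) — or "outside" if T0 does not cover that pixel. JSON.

T0:
  2·area = 32
  edge (6, 9)→(0, 10): d=(-6,1) right/bottom  bias=-1
  edge (0, 10)→(4, 4): d=(4,-6) top-left  bias=+0
  edge (4, 4)→(6, 9): d=(2,5) right/bottom  bias=-1
    (1,3)@(3, 7): e=[15,6,11] → X
    (2,3)@(5, 7): e=[13,18,1] → X
    (3,3)@(7, 7): e=[11,30,-9] → .
    (0,4)@(1, 9): e=[5,2,25] → X
    (3,4)@(7, 9): e=[-1,38,-5] → .
    (0,5)@(1, 11): e=[-7,10,29] → .
    (1,5)@(3, 11): e=[-9,22,19] → .
    (2,5)@(5, 11): e=[-11,34,9] → .
  covered (5 px):
    . . . . . .
    . . . . . .
    . . . . . .
    . X X . . .
    X X X . . .
    . . . . . .
    . . . . . .
    . . . . . .
    . . . . . .
T1:
  2·area = 26  (B↔C swapped to make it positive)
  edge (0, 14)→(2, 11): d=(2,-3) top-left  bias=+0
  edge (2, 11)→(10, 12): d=(8,1) right/bottom  bias=-1
  edge (10, 12)→(0, 14): d=(-10,2) right/bottom  bias=-1
    (0,6)@(1, 13): e=[1,17,8] → X
    (1,6)@(3, 13): e=[7,15,4] → X
    (2,6)@(5, 13): e=[13,13,0] → .  [on edge]
    (0,7)@(1, 15): e=[5,33,-12] → .
    (1,7)@(3, 15): e=[11,31,-16] → .
  covered (2 px):
    . . . . . .
    . . . . . .
    . . . . . .
    . . . . . .
    . . . . . .
    . . . . . .
    X X . . . .
    . . . . . .
    . . . . . .
T2:
  2·area = 58
  edge (4, 18)→(3, 11): d=(-1,-7) top-left  bias=+0
  edge (3, 11)→(10, 2): d=(7,-9) top-left  bias=+0
  edge (10, 2)→(4, 18): d=(-6,16) right/bottom  bias=-1
    (3,3)@(7, 7): e=[32,8,18] → X
    (4,3)@(9, 7): e=[46,26,-14] → .
    (2,4)@(5, 9): e=[16,4,38] → X
    (4,4)@(9, 9): e=[44,40,-26] → .
    (1,5)@(3, 11): e=[0,0,58] → X  [on edge]
    (3,5)@(7, 11): e=[28,36,-6] → .
    (1,6)@(3, 13): e=[-2,14,46] → .
    (2,6)@(5, 13): e=[12,32,14] → X
    (3,6)@(7, 13): e=[26,50,-18] → .
    (2,7)@(5, 15): e=[10,46,2] → X
    (3,7)@(7, 15): e=[24,64,-30] → .
    (2,8)@(5, 17): e=[8,60,-10] → .
  covered (7 px):
    . . . . . .
    . . . . . .
    . . . . . .
    . . . X . .
    . . X X . .
    . X X . . .
    . . X . . .
    . . X . . .
    . . . . . .

Answer: [6,11,15]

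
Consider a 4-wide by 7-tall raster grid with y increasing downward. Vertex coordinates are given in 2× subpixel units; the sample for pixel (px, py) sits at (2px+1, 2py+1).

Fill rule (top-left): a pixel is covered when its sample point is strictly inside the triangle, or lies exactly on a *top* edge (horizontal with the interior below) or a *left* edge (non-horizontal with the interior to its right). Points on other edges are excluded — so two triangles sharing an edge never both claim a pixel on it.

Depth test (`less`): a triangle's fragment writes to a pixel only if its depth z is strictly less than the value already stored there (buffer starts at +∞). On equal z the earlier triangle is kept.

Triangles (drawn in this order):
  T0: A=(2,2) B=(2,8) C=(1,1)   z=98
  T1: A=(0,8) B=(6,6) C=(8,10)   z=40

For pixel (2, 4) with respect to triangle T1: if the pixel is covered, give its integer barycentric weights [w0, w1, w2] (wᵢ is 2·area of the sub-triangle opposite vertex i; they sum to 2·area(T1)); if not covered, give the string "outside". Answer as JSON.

T0:
  2·area = 6
  edge (2, 2)→(2, 8): d=(0,6) right/bottom  bias=-1
  edge (2, 8)→(1, 1): d=(-1,-7) top-left  bias=+0
  edge (1, 1)→(2, 2): d=(1,1) right/bottom  bias=-1
    (0,0)@(1, 1): e=[6,0,0] → .  [on edge]
    (1,1)@(3, 3): e=[-6,12,0] → .  [on edge]
    (2,2)@(5, 5): e=[-18,24,0] → .  [on edge]
    (3,3)@(7, 7): e=[-30,36,0] → .  [on edge]
  covered (0 px):
    . . . .
    . . . .
    . . . .
    . . . .
    . . . .
    . . . .
    . . . .
T1:
  2·area = 28
  edge (0, 8)→(6, 6): d=(6,-2) top-left  bias=+0
  edge (6, 6)→(8, 10): d=(2,4) right/bottom  bias=-1
  edge (8, 10)→(0, 8): d=(-8,-2) top-left  bias=+0
    (1,3)@(3, 7): e=[0,14,14] → X  [on edge]
    (2,3)@(5, 7): e=[4,6,18] → X
    (3,3)@(7, 7): e=[8,-2,22] → .
    (1,4)@(3, 9): e=[12,18,-2] → .
    (2,4)@(5, 9): e=[16,10,2] → X
    (3,4)@(7, 9): e=[20,2,6] → X
    (2,5)@(5, 11): e=[28,14,-14] → .
    (3,5)@(7, 11): e=[32,6,-10] → .
  covered (4 px):
    . . . .
    . . . .
    . . . .
    . X X .
    . . X X
    . . . .
    . . . .

Result: [10,2,16]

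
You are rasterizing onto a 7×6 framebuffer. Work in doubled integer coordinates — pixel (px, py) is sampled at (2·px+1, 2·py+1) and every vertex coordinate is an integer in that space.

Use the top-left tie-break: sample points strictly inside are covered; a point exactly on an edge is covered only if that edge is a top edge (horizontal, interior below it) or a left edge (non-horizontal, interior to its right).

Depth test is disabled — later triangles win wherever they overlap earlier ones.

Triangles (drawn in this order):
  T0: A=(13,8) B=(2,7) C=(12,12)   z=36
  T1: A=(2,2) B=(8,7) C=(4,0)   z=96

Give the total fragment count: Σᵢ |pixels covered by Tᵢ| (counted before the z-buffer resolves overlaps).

T0:
  2·area = 45  (B↔C swapped to make it positive)
  edge (13, 8)→(12, 12): d=(-1,4) right/bottom  bias=-1
  edge (12, 12)→(2, 7): d=(-10,-5) top-left  bias=+0
  edge (2, 7)→(13, 8): d=(11,1) right/bottom  bias=-1
    (3,4)@(7, 9): e=[23,5,17] → X
    (4,4)@(9, 9): e=[15,15,15] → X
    (5,4)@(11, 9): e=[7,25,13] → X
    (6,4)@(13, 9): e=[-1,35,11] → .
    (3,5)@(7, 11): e=[21,-15,39] → .
    (4,5)@(9, 11): e=[13,-5,37] → .
    (5,5)@(11, 11): e=[5,5,35] → X
    (6,5)@(13, 11): e=[-3,15,33] → .
  covered (4 px):
    . . . . . . .
    . . . . . . .
    . . . . . . .
    . . . . . . .
    . . . X X X .
    . . . . . X .
T1:
  2·area = 22  (B↔C swapped to make it positive)
  edge (2, 2)→(4, 0): d=(2,-2) top-left  bias=+0
  edge (4, 0)→(8, 7): d=(4,7) right/bottom  bias=-1
  edge (8, 7)→(2, 2): d=(-6,-5) top-left  bias=+0
    (1,0)@(3, 1): e=[0,11,11] → X  [on edge]
    (2,0)@(5, 1): e=[4,-3,21] → .
    (0,1)@(1, 3): e=[0,33,-11] → .  [on edge]
    (1,1)@(3, 3): e=[4,19,-1] → .
    (2,1)@(5, 3): e=[8,5,9] → X
    (3,1)@(7, 3): e=[12,-9,19] → .
    (2,2)@(5, 5): e=[12,13,-3] → .
  covered (2 px):
    . X . . . . .
    . . X . . . .
    . . . . . . .
    . . . . . . .
    . . . . . . .
    . . . . . . .

Final: 6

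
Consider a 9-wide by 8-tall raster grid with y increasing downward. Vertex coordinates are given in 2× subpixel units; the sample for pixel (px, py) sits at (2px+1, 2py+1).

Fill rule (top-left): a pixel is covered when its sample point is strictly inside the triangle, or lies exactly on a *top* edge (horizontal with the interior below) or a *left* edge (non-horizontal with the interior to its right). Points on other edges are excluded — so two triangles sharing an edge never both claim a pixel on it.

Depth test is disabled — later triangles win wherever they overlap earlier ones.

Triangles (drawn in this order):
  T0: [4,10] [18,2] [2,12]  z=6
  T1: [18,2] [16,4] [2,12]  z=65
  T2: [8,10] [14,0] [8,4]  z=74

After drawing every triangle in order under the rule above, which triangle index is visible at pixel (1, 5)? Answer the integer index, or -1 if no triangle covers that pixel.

T0:
  2·area = 12
  edge (4, 10)→(18, 2): d=(14,-8) top-left  bias=+0
  edge (18, 2)→(2, 12): d=(-16,10) right/bottom  bias=-1
  edge (2, 12)→(4, 10): d=(2,-2) top-left  bias=+0
    (6,0)@(13, 1): e=[-54,66,0] → ·  [on edge]
    (5,1)@(11, 3): e=[-42,54,0] → ·  [on edge]
    (4,2)@(9, 5): e=[-30,42,0] → ·  [on edge]
    (6,2)@(13, 5): e=[2,2,8] → █
    (7,2)@(15, 5): e=[18,-18,12] → ·
    (3,3)@(7, 7): e=[-18,30,0] → ·  [on edge]
    (6,3)@(13, 7): e=[30,-30,12] → ·
    (2,4)@(5, 9): e=[-6,18,0] → ·  [on edge]
    (1,5)@(3, 11): e=[6,6,0] → █  [on edge]
    (2,5)@(5, 11): e=[22,-14,4] → ·
    (0,6)@(1, 13): e=[18,-6,0] → ·  [on edge]
    (1,6)@(3, 13): e=[34,-26,4] → ·
  covered (2 px):
    · · · · · · · · ·
    · · · · · · · · ·
    · · · · · · █ · ·
    · · · · · · · · ·
    · · · · · · · · ·
    · █ · · · · · · ·
    · · · · · · · · ·
    · · · · · · · · ·
T1:
  2·area = 12
  edge (18, 2)→(16, 4): d=(-2,2) right/bottom  bias=-1
  edge (16, 4)→(2, 12): d=(-14,8) right/bottom  bias=-1
  edge (2, 12)→(18, 2): d=(16,-10) top-left  bias=+0
    (8,1)@(17, 3): e=[0,6,6] → ·  [on edge]
    (7,2)@(15, 5): e=[0,-6,18] → ·  [on edge]
    (6,3)@(13, 7): e=[0,-18,30] → ·  [on edge]
    (3,4)@(7, 9): e=[8,2,2] → █
    (4,4)@(9, 9): e=[4,-14,22] → ·
    (5,4)@(11, 9): e=[0,-30,42] → ·  [on edge]
    (3,5)@(7, 11): e=[4,-26,34] → ·
    (4,5)@(9, 11): e=[0,-42,54] → ·  [on edge]
    (3,6)@(7, 13): e=[0,-54,66] → ·  [on edge]
    (2,7)@(5, 15): e=[0,-66,78] → ·  [on edge]
  covered (1 px):
    · · · · · · · · ·
    · · · · · · · · ·
    · · · · · · · · ·
    · · · · · · · · ·
    · · · █ · · · · ·
    · · · · · · · · ·
    · · · · · · · · ·
    · · · · · · · · ·
T2:
  2·area = 36  (B↔C swapped to make it positive)
  edge (8, 10)→(8, 4): d=(0,-6) top-left  bias=+0
  edge (8, 4)→(14, 0): d=(6,-4) top-left  bias=+0
  edge (14, 0)→(8, 10): d=(-6,10) right/bottom  bias=-1
    (6,0)@(13, 1): e=[30,2,4] → █
    (7,0)@(15, 1): e=[42,10,-16] → ·
    (5,1)@(11, 3): e=[18,6,12] → █
    (6,1)@(13, 3): e=[30,14,-8] → ·
    (4,2)@(9, 5): e=[6,10,20] → █
    (5,2)@(11, 5): e=[18,18,0] → ·  [on edge]
    (4,3)@(9, 7): e=[6,22,8] → █
    (5,3)@(11, 7): e=[18,30,-12] → ·
    (4,4)@(9, 9): e=[6,34,-4] → ·
    (2,7)@(5, 15): e=[-18,54,0] → ·  [on edge]
  covered (4 px):
    · · · · · · █ · ·
    · · · · · █ · · ·
    · · · · █ · · · ·
    · · · · █ · · · ·
    · · · · · · · · ·
    · · · · · · · · ·
    · · · · · · · · ·
    · · · · · · · · ·

Z-buffer (winner per pixel, '.' = empty):
  . . . . . . 2 . .
  . . . . . 2 . . .
  . . . . 2 . 0 . .
  . . . . 2 . . . .
  . . . 1 . . . . .
  . 0 . . . . . . .
  . . . . . . . . .
  . . . . . . . . .

Result: 0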